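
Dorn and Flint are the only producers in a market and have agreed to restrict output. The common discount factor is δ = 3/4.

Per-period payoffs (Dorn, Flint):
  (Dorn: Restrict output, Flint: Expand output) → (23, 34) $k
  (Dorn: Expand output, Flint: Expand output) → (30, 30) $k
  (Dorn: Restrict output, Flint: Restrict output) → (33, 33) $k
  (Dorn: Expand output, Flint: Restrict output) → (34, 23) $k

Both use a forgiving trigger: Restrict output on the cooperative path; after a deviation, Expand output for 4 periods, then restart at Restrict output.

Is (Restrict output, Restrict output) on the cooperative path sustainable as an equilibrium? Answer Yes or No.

Yes

A one-shot deviation gives 34 now, then 30 for 4 periods, then back to 33.
Gain from deviating: (34−33) today; loss: (33−30) in each of the next 4 periods.
No-deviation condition: (33−30)(δ+…+δ^4) ≥ 34−33, i.e. δ+…+δ^4 ≥ 1/3.
At δ = 3/4: δ+…+δ^4 = 2.0508 ≥ 0.3333.
So cooperation is sustainable.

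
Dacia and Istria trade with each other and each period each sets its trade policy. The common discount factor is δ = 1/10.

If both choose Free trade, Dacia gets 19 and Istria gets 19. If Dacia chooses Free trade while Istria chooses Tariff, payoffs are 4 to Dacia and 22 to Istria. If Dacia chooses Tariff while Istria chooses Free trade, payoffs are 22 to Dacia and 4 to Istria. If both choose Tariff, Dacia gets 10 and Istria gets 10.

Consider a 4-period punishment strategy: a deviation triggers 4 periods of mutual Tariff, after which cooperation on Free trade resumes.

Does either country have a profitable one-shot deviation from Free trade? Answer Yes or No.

IC: δ+…+δ^4 ≥ (22−19)/(19−10) = 1/3.
At δ = 1/10: partial sum = 0.1111 < 0.3333. Cooperation not sustainable.

Yes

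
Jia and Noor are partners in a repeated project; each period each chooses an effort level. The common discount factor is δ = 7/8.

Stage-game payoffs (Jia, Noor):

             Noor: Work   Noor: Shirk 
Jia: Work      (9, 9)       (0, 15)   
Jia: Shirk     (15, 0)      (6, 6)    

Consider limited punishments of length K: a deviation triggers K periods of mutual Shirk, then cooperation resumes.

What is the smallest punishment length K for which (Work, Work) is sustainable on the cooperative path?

IC: δ(1−δ^K)/(1−δ) ≥ (15−9)/(9−6) = 2.
With δ = 7/8: need 1 − δ^K ≥ 2·(1−7/8)/(7/8), i.e. δ^K ≤ 0.7143.
Since (7/8)^2 = 0.7656 and (7/8)^3 = 0.6699, the smallest such K is 3.

3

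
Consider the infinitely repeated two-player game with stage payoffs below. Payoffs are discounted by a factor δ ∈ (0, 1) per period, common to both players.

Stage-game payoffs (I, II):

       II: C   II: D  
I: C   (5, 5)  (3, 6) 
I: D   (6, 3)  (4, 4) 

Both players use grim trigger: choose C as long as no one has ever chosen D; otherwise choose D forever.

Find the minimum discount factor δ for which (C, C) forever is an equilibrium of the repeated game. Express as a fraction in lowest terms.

1/2

Under grim trigger the critical discount factor is (T−C)/(T−P) with T = 6, C = 5, P = 4.
δ* = (6−5)/(6−4) = 1/2.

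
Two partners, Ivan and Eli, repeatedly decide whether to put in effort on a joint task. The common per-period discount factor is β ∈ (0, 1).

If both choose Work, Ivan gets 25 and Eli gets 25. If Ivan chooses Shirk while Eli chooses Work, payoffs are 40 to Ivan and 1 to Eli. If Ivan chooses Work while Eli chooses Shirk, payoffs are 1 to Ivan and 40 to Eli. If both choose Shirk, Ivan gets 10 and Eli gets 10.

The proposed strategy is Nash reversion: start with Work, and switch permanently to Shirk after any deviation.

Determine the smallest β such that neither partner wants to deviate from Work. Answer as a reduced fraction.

1/2

25/(1−β) ≥ 40 + 10β/(1−β)
25 ≥ 40 − 30β
β ≥ 15/30 = 1/2.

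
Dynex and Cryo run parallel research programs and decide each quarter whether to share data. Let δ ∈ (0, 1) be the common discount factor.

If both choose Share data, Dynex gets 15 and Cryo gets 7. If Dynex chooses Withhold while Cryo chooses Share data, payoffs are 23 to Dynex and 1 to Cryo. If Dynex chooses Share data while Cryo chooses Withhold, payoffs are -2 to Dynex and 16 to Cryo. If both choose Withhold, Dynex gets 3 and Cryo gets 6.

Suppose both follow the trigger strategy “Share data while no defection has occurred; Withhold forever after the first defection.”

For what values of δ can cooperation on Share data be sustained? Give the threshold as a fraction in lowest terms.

Dynex: cooperation gives 15 each period; deviation gives 23 once then 3 forever.
  15/(1−δ) ≥ 23 + 3δ/(1−δ) ⇒ δ ≥ 8/20 = 2/5.
Cryo: cooperation gives 7 each period; deviation gives 16 once then 6 forever.
  δ ≥ 9/10.
Both must hold, so the binding constraint is Cryo's: δ ≥ 9/10.

9/10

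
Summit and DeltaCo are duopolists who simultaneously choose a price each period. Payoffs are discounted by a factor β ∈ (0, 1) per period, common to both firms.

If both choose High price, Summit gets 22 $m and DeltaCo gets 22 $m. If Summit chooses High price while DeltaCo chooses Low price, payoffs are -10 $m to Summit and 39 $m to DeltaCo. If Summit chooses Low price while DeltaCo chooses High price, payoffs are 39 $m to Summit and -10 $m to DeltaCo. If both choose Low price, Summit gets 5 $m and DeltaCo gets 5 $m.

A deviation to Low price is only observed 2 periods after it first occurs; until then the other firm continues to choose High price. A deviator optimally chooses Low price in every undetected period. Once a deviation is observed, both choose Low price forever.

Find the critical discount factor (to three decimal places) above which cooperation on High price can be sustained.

Deviating for the 2 undetected periods gains 39−22 = 17 per period over cooperation, then loses 22−5 = 17 per period forever once punishment starts.
Gain: 17(1 + β + … + β^1); loss: 17·β^2/(1−β).
No profitable deviation ⇔ 17(1−β^2) ≤ 17·β^2, i.e. β^2 ≥ 17/(17+17) = 1/2.
Hence β ≥ (1/2)^(1/2) ≈ 0.707.

0.707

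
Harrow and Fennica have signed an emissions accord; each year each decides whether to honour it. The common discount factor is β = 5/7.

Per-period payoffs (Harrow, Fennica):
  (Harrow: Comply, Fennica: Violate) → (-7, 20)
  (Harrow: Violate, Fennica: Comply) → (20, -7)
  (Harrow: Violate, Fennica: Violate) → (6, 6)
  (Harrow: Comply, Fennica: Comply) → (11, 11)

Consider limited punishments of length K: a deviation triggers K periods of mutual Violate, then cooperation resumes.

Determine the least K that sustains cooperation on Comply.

4

IC: β(1−β^K)/(1−β) ≥ (20−11)/(11−6) = 9/5.
With β = 5/7: need 1 − β^K ≥ 9/5·(1−5/7)/(5/7), i.e. β^K ≤ 0.2800.
Since (5/7)^3 = 0.3644 and (5/7)^4 = 0.2603, the smallest such K is 4.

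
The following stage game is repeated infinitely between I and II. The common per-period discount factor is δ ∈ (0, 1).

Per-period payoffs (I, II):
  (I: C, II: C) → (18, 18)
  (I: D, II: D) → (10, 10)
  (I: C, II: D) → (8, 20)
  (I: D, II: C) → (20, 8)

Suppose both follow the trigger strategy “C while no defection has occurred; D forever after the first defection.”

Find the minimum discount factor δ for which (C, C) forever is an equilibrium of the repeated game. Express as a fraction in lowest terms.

1/5

18/(1−δ) ≥ 20 + 10δ/(1−δ)
18 ≥ 20 − 10δ
δ ≥ 2/10 = 1/5.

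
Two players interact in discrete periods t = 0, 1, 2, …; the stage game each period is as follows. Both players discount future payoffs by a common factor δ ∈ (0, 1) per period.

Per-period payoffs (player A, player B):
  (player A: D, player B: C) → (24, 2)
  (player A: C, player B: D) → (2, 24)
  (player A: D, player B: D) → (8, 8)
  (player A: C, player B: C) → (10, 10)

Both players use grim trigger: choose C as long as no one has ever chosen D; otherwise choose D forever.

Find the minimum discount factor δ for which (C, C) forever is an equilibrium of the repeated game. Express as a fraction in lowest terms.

7/8

10/(1−δ) ≥ 24 + 8δ/(1−δ)
10 ≥ 24 − 16δ
δ ≥ 14/16 = 7/8.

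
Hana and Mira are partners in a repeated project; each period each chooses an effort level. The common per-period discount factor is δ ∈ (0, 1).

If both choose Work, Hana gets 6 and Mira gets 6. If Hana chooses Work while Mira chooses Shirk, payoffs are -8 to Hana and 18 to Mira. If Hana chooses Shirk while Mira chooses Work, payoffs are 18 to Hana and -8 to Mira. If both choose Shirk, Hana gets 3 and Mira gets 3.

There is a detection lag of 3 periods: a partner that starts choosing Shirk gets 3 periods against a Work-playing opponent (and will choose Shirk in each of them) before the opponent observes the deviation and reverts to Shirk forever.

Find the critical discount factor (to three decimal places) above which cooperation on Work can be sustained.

0.928

Deviating for the 3 undetected periods gains 18−6 = 12 per period over cooperation, then loses 6−3 = 3 per period forever once punishment starts.
Gain: 12(1 + δ + … + δ^2); loss: 3·δ^3/(1−δ).
No profitable deviation ⇔ 12(1−δ^3) ≤ 3·δ^3, i.e. δ^3 ≥ 12/(12+3) = 4/5.
Hence δ ≥ (4/5)^(1/3) ≈ 0.928.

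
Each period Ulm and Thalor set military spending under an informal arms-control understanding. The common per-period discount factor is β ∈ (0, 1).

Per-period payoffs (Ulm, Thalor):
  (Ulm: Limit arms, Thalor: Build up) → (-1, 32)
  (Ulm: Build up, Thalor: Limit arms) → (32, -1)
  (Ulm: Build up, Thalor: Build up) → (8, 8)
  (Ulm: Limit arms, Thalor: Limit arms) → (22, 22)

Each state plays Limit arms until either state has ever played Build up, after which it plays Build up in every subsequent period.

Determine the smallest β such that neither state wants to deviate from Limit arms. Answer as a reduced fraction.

5/12

Under grim trigger the critical discount factor is (T−C)/(T−P) with T = 32, C = 22, P = 8.
β* = (32−22)/(32−8) = 10/24 = 5/12.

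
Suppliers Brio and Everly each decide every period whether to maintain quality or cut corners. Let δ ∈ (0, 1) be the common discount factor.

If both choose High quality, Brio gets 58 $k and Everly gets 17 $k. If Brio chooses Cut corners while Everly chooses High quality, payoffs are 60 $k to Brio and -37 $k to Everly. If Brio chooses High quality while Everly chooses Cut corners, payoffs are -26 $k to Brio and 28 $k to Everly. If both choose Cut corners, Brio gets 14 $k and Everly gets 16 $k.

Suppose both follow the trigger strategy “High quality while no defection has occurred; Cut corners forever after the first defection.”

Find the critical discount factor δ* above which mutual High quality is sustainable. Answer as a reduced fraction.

For Brio: deviation gain 60−58 = 2, per-period punishment loss 58−14 = 44. IC gives δ ≥ 2/46 = 1/23.
For Everly: gain 11, loss 1 per period, so δ ≥ 11/12.
The tighter constraint is Everly's, so cooperation needs δ ≥ 11/12.

11/12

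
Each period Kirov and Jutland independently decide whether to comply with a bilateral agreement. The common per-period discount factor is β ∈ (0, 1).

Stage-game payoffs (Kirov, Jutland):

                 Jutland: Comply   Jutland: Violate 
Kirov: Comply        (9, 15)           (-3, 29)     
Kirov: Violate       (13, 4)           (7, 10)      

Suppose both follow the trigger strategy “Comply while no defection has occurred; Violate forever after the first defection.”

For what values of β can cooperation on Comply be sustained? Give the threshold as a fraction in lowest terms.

Kirov's threshold: (13−9)/(13−7) = 2/3.
Jutland's threshold: (29−15)/(29−10) = 14/19.
2/3 < 14/19, so Jutland binds and β* = 14/19.

14/19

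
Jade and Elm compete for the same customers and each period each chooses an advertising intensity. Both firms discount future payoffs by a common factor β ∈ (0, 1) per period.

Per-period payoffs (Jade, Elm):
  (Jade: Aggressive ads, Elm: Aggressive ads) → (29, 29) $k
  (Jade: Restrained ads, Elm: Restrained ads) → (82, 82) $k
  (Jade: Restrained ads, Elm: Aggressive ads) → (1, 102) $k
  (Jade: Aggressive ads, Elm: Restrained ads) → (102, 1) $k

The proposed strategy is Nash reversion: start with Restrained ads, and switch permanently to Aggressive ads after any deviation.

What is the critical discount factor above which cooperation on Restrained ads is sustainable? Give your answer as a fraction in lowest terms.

One-period gain from deviating is 102 − 82 = 20. The loss is 82 − 29 = 53 in every subsequent period, with present value 53·β/(1−β).
Deviation is unprofitable when 53·β/(1−β) ≥ 20, i.e. β/(1−β) ≥ 20/53.
Equivalently β ≥ 20/(20+53) = 20/73.

20/73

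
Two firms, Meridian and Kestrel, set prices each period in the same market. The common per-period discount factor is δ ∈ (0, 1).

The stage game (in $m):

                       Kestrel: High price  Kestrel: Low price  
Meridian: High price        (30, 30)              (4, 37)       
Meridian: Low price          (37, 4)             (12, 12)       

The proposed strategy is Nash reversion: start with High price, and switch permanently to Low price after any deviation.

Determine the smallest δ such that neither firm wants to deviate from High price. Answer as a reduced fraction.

One-period gain from deviating is 37 − 30 = 7. The loss is 30 − 12 = 18 in every subsequent period, with present value 18·δ/(1−δ).
Deviation is unprofitable when 18·δ/(1−δ) ≥ 7, i.e. δ/(1−δ) ≥ 7/18.
Equivalently δ ≥ 7/(7+18) = 7/25.

7/25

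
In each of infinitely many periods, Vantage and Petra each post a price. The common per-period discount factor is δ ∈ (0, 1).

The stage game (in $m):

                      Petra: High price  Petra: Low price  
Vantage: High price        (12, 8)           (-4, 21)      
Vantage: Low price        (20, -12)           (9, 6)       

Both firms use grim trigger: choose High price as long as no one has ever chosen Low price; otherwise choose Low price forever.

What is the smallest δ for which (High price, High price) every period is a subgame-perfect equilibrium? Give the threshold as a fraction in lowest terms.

13/15

Vantage: cooperation gives 12 each period; deviation gives 20 once then 9 forever.
  12/(1−δ) ≥ 20 + 9δ/(1−δ) ⇒ δ ≥ 8/11.
Petra: cooperation gives 8 each period; deviation gives 21 once then 6 forever.
  δ ≥ 13/15.
Both must hold, so the binding constraint is Petra's: δ ≥ 13/15.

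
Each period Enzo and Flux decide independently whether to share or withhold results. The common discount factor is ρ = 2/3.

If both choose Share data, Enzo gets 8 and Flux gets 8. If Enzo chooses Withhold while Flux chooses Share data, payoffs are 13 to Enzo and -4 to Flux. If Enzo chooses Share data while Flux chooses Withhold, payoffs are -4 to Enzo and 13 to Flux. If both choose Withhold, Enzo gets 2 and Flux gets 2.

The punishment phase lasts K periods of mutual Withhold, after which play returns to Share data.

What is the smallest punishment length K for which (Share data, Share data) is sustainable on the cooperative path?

Need Σ_{k=1}^{K} ρ^k ≥ (13−8)/(8−2) = 0.8333 at ρ = 2/3.
At K = 1 the sum is 0.6667 < 0.8333; at K = 2 it is 1.1111 ≥ 0.8333.
So the minimum punishment length is K = 2.

2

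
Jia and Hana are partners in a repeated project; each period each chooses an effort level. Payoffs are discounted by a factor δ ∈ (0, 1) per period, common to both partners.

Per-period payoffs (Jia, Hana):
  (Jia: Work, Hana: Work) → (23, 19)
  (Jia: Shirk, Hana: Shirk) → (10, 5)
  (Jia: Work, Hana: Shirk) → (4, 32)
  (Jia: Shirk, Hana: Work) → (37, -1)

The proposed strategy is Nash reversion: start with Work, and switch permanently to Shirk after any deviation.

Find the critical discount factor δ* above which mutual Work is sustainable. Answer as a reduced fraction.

Jia's threshold: (37−23)/(37−10) = 14/27.
Hana's threshold: (32−19)/(32−5) = 13/27.
14/27 > 13/27, so Jia binds and δ* = 14/27.

14/27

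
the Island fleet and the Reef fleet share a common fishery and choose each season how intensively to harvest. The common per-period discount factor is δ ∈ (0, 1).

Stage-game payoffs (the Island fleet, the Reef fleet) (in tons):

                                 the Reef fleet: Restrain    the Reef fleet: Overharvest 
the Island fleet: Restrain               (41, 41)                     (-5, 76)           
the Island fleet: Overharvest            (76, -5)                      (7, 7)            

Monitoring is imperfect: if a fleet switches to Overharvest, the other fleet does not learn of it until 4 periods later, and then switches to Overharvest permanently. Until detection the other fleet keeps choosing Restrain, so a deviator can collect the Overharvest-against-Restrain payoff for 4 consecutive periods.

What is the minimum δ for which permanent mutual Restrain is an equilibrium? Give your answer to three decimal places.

The best deviation is to choose Overharvest for all 4 undetected periods, earning 76 each, then 7 forever once detected.
Deviation value: 76(1−δ^4)/(1−δ) + 7δ^4/(1−δ); cooperation value: 41/(1−δ).
IC: 41 ≥ 76(1−δ^4) + 7δ^4 = 76 − 69δ^4.
So δ^4 ≥ 35/69, giving δ ≥ (35/69)^(1/4) ≈ 0.844.

0.844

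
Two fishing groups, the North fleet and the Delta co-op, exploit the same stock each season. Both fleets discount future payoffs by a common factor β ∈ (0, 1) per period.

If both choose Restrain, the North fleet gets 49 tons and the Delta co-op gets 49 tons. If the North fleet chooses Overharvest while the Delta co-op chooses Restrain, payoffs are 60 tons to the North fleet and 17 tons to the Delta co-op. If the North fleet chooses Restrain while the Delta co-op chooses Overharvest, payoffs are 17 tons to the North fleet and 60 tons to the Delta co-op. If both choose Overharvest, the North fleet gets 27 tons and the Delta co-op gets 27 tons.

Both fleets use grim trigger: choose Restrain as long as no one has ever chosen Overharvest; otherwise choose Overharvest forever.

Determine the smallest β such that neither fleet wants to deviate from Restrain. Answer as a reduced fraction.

One-period gain from deviating is 60 − 49 = 11. The loss is 49 − 27 = 22 in every subsequent period, with present value 22·β/(1−β).
Deviation is unprofitable when 22·β/(1−β) ≥ 11, i.e. β/(1−β) ≥ 1/2.
Equivalently β ≥ 11/(11+22) = 1/3.

1/3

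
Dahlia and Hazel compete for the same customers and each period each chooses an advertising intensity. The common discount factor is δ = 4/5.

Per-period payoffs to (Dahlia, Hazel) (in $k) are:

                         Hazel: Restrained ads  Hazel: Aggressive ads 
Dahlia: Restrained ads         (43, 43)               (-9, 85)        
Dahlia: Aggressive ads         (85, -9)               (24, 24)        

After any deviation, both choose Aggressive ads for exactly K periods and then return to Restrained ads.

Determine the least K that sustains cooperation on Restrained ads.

4

No profitable deviation requires (43−24)(δ+…+δ^K) ≥ 85−43, i.e. δ+…+δ^K ≥ 42/19 ≈ 2.2105.
With δ = 4/5, the partial sums are K=1: 0.8000, K=2: 1.4400, K=3: 1.9520, K=4: 2.3616.
K = 4 is the first length at which the sum reaches 2.2105.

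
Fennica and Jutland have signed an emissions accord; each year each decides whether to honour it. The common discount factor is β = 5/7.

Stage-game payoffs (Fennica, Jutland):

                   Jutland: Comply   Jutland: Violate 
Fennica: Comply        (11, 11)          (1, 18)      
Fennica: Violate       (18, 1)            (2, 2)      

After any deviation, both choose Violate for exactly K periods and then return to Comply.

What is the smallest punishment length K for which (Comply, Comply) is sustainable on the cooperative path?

2

No profitable deviation requires (11−2)(β+…+β^K) ≥ 18−11, i.e. β+…+β^K ≥ 7/9 ≈ 0.7778.
With β = 5/7, the partial sums are K=1: 0.7143, K=2: 1.2245.
K = 2 is the first length at which the sum reaches 0.7778.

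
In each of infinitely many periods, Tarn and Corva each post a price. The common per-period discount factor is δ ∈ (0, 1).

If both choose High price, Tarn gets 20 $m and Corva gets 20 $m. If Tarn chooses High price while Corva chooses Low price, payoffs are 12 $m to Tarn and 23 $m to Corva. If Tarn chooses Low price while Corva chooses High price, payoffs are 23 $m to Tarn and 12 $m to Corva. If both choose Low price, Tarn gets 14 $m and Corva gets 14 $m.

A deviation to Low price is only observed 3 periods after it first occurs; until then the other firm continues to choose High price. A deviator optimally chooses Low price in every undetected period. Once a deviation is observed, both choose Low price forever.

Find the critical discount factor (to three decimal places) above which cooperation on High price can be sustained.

0.693

Deviating for the 3 undetected periods gains 23−20 = 3 per period over cooperation, then loses 20−14 = 6 per period forever once punishment starts.
Gain: 3(1 + δ + … + δ^2); loss: 6·δ^3/(1−δ).
No profitable deviation ⇔ 3(1−δ^3) ≤ 6·δ^3, i.e. δ^3 ≥ 3/(3+6) = 1/3.
Hence δ ≥ (1/3)^(1/3) ≈ 0.693.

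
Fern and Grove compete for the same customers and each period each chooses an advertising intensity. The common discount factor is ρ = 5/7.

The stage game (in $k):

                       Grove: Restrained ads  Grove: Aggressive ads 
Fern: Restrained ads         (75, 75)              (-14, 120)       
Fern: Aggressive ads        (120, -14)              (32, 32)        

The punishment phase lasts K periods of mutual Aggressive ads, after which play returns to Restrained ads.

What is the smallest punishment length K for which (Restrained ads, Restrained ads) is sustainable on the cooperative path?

No profitable deviation requires (75−32)(ρ+…+ρ^K) ≥ 120−75, i.e. ρ+…+ρ^K ≥ 45/43 ≈ 1.0465.
With ρ = 5/7, the partial sums are K=1: 0.7143, K=2: 1.2245.
K = 2 is the first length at which the sum reaches 1.0465.

2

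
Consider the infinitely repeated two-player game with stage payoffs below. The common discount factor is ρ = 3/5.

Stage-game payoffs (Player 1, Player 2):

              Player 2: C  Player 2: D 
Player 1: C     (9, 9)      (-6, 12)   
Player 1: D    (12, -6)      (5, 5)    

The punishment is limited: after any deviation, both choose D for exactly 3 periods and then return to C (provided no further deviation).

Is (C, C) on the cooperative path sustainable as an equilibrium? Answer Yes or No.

Comparing payoff streams over the 4 periods until play realigns: cooperate → 9(1+ρ+…+ρ^3); deviate → 12 + 5(ρ+…+ρ^3).
Cooperation is sustained iff (9−5)(ρ+…+ρ^3) ≥ 12−9.
ρ+…+ρ^3 = 3/5·(1−(3/5)^3)/(1−3/5) = 1.1760, and (12−9)/(9−5) = 0.7500.
1.1760 ≥ 0.7500, so cooperation is sustainable.

Yes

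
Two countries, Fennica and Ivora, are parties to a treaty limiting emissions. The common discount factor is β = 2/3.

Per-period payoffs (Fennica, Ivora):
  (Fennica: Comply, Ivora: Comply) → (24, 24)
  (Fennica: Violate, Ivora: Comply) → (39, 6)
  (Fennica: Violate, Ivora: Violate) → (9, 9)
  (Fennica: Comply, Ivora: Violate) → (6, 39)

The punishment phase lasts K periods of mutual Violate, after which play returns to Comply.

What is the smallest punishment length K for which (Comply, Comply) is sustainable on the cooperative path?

2

Need Σ_{k=1}^{K} β^k ≥ (39−24)/(24−9) = 1.0000 at β = 2/3.
At K = 1 the sum is 0.6667 < 1.0000; at K = 2 it is 1.1111 ≥ 1.0000.
So the minimum punishment length is K = 2.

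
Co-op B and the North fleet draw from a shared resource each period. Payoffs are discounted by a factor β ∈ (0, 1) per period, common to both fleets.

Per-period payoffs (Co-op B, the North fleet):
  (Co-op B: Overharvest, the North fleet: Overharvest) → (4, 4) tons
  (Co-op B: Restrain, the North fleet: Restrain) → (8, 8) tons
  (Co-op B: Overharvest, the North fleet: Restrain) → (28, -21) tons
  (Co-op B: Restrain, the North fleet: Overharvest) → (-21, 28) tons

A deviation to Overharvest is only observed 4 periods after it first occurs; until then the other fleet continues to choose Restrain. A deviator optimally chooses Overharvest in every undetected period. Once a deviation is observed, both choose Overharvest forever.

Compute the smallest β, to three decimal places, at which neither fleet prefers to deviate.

The best deviation is to choose Overharvest for all 4 undetected periods, earning 28 each, then 4 forever once detected.
Deviation value: 28(1−β^4)/(1−β) + 4β^4/(1−β); cooperation value: 8/(1−β).
IC: 8 ≥ 28(1−β^4) + 4β^4 = 28 − 24β^4.
So β^4 ≥ 20/24 = 5/6, giving β ≥ (5/6)^(1/4) ≈ 0.955.

0.955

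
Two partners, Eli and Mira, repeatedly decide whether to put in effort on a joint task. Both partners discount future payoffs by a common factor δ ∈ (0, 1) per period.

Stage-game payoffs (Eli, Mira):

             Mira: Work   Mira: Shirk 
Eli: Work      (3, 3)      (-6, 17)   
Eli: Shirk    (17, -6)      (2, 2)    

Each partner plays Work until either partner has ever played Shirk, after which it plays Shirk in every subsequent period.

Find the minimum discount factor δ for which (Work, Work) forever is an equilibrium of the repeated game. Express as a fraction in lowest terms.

14/15

3/(1−δ) ≥ 17 + 2δ/(1−δ)
3 ≥ 17 − 15δ
δ ≥ 14/15.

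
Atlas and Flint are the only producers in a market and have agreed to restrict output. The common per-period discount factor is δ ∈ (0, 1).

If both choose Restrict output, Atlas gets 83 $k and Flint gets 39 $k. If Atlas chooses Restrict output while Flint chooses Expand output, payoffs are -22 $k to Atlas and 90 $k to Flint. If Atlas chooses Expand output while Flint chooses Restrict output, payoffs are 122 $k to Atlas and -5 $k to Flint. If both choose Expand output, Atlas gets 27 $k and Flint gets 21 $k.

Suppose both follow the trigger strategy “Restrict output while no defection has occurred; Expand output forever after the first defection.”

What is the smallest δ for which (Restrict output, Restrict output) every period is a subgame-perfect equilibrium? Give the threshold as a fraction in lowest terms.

17/23

For Atlas: deviation gain 122−83 = 39, per-period punishment loss 83−27 = 56. IC gives δ ≥ 39/95.
For Flint: gain 51, loss 18 per period, so δ ≥ 51/69 = 17/23.
The tighter constraint is Flint's, so cooperation needs δ ≥ 17/23.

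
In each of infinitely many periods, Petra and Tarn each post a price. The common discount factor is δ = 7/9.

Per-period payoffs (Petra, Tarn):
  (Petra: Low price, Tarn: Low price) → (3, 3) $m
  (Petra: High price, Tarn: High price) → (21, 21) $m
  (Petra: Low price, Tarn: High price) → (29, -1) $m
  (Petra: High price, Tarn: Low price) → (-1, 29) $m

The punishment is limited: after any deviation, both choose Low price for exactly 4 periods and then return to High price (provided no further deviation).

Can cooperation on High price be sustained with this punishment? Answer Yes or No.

Yes

IC: δ+…+δ^4 ≥ (29−21)/(21−3) = 4/9.
At δ = 7/9: partial sum = 2.2192 ≥ 0.4444. Cooperation sustainable.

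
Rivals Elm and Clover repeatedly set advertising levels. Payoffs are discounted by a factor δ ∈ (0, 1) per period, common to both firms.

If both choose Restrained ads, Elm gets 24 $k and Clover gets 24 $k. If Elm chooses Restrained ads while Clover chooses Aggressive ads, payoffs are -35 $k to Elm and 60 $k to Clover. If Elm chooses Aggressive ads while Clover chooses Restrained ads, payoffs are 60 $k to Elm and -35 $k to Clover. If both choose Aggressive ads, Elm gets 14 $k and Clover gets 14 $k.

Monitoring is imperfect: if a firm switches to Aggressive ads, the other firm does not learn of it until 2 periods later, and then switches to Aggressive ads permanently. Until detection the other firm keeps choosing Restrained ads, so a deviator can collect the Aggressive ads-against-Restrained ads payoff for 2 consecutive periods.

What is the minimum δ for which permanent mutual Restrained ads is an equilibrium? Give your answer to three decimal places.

A deviator earns 60 for 2 periods, then 14 forever; cooperating earns 24 forever. Multiplying the IC by (1−δ):
24 ≥ 60(1−δ^2) + 14δ^2, so 46·δ^2 ≥ 36 and δ^2 ≥ 18/23.
δ ≥ (18/23)^(1/2) ≈ 0.885.

0.885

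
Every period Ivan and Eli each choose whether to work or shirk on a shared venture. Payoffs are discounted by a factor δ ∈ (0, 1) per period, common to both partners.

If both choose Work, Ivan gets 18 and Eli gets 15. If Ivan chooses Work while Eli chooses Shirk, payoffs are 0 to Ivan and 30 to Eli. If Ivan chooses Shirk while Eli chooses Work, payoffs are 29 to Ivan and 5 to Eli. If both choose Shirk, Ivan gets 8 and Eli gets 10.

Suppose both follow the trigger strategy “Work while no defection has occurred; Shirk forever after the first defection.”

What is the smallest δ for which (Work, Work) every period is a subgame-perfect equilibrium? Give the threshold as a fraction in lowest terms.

Ivan's threshold: (29−18)/(29−8) = 11/21.
Eli's threshold: (30−15)/(30−10) = 3/4.
11/21 < 3/4, so Eli binds and δ* = 3/4.

3/4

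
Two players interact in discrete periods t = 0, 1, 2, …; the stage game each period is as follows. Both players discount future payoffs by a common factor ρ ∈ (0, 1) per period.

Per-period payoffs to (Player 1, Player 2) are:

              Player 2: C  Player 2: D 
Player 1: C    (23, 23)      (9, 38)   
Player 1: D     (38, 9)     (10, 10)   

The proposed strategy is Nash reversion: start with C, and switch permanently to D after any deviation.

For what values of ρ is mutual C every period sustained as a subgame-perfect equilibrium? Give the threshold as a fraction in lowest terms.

15/28

Under grim trigger the critical discount factor is (T−C)/(T−P) with T = 38, C = 23, P = 10.
ρ* = (38−23)/(38−10) = 15/28.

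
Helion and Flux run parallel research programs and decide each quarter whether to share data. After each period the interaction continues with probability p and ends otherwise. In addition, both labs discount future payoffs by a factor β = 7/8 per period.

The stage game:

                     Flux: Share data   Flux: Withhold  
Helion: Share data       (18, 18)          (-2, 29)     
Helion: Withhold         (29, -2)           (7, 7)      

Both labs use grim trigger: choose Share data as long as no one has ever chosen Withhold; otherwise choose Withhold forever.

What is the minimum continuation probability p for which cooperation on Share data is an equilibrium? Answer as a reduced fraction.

4/7

Expected continuation weight on next period's payoff is β·p = 7/8·p, which plays the role of the discount factor.
Cooperation requires 7/8·p ≥ (29−18)/(29−7) = 1/2, hence p ≥ 4/7.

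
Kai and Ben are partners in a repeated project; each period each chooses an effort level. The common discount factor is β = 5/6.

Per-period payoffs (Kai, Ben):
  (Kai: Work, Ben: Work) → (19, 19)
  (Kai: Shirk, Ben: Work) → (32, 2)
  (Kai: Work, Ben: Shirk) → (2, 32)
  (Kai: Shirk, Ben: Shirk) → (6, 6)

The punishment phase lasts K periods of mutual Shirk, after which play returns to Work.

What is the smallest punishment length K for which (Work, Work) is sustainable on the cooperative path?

2

IC: β(1−β^K)/(1−β) ≥ (32−19)/(19−6) = 1.
With β = 5/6: need 1 − β^K ≥ 1·(1−5/6)/(5/6), i.e. β^K ≤ 0.8000.
Since (5/6)^1 = 0.8333 and (5/6)^2 = 0.6944, the smallest such K is 2.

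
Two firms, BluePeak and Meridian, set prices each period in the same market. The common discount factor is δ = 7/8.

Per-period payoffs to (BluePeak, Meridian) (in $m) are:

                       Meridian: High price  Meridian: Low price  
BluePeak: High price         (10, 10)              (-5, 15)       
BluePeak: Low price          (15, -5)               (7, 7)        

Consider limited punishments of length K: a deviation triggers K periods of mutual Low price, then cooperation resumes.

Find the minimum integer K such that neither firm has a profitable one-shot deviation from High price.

3

No profitable deviation requires (10−7)(δ+…+δ^K) ≥ 15−10, i.e. δ+…+δ^K ≥ 5/3 ≈ 1.6667.
With δ = 7/8, the partial sums are K=1: 0.8750, K=2: 1.6406, K=3: 2.3105.
K = 3 is the first length at which the sum reaches 1.6667.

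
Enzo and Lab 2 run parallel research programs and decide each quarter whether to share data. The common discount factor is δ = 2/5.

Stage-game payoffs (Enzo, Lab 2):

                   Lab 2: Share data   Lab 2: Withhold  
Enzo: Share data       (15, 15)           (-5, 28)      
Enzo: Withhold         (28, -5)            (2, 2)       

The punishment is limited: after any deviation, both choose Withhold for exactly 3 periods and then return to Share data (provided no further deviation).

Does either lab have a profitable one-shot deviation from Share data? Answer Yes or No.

Comparing payoff streams over the 4 periods until play realigns: cooperate → 15(1+δ+…+δ^3); deviate → 28 + 2(δ+…+δ^3).
Cooperation is sustained iff (15−2)(δ+…+δ^3) ≥ 28−15.
δ+…+δ^3 = 2/5·(1−(2/5)^3)/(1−2/5) = 0.6240, and (28−15)/(15−2) = 1.0000.
0.6240 < 1.0000, so cooperation is not sustainable.

Yes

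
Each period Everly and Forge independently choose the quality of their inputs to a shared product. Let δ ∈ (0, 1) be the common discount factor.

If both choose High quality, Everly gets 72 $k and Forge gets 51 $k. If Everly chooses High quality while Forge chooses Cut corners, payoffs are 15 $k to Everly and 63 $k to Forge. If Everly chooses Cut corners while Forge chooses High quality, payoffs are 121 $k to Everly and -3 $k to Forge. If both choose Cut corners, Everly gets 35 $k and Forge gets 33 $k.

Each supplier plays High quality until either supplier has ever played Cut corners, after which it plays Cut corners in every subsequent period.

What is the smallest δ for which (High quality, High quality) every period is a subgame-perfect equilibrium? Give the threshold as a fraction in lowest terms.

Everly: cooperation gives 72 each period; deviation gives 121 once then 35 forever.
  72/(1−δ) ≥ 121 + 35δ/(1−δ) ⇒ δ ≥ 49/86.
Forge: cooperation gives 51 each period; deviation gives 63 once then 33 forever.
  δ ≥ 12/30 = 2/5.
Both must hold, so the binding constraint is Everly's: δ ≥ 49/86.

49/86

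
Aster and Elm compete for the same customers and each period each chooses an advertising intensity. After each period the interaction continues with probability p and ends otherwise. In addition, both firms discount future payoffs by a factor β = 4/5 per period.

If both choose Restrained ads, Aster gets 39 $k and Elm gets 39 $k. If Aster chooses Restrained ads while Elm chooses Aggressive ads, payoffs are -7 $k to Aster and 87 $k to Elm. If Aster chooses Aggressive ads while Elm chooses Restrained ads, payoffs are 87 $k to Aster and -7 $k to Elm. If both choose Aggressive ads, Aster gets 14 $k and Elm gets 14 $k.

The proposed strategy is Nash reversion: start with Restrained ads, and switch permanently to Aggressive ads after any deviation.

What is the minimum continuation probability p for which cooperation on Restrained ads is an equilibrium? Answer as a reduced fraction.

With continuation probability p and discount β, the effective per-period discount factor is βp.
Grim-trigger IC: βp ≥ (87−39)/(87−14) = 48/73.
So p ≥ (48/73)/(4/5) = 60/73.

60/73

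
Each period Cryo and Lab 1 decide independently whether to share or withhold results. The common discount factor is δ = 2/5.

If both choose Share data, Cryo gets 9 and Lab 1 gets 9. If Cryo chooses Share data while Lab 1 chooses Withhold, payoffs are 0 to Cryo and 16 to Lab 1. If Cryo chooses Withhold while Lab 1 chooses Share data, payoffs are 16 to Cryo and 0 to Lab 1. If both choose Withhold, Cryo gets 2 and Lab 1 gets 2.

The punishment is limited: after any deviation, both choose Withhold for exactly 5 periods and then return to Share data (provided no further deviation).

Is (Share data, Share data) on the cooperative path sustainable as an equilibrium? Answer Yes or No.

IC: δ+…+δ^5 ≥ (16−9)/(9−2) = 1.
At δ = 2/5: partial sum = 0.6598 < 1.0000. Cooperation not sustainable.

No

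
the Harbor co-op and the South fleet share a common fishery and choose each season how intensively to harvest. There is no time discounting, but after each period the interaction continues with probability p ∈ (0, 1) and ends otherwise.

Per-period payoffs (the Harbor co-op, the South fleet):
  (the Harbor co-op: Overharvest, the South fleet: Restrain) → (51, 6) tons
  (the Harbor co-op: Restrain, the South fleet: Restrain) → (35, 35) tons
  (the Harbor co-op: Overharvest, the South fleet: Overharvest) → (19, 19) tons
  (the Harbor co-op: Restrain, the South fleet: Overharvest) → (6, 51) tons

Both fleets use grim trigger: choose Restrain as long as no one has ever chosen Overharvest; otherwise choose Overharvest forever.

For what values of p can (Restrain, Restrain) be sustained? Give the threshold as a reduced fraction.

With no time discounting, the continuation probability p plays the role of the discount factor.
Grim-trigger IC: 35/(1−p) ≥ 51 + 19p/(1−p) ⇒ p ≥ (51−35)/(51−19) = 1/2.

1/2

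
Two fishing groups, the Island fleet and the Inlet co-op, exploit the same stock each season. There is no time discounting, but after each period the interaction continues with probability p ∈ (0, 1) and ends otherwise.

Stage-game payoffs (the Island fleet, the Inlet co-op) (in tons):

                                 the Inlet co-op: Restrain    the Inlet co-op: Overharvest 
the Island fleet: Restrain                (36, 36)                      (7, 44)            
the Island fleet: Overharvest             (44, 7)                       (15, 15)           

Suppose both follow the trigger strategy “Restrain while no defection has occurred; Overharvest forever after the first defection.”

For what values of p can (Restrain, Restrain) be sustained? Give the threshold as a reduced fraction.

With no time discounting, the continuation probability p plays the role of the discount factor.
Grim-trigger IC: 36/(1−p) ≥ 44 + 15p/(1−p) ⇒ p ≥ (44−36)/(44−15) = 8/29.

8/29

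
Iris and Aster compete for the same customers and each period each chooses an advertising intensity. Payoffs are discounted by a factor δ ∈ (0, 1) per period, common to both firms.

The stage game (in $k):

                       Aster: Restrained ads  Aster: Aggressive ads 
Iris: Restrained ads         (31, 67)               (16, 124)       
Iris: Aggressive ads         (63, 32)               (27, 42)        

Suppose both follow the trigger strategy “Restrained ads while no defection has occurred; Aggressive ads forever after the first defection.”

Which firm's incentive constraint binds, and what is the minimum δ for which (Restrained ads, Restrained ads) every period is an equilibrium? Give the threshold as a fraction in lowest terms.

Iris; δ ≥ 8/9

Iris's threshold: (63−31)/(63−27) = 8/9.
Aster's threshold: (124−67)/(124−42) = 57/82.
8/9 > 57/82, so Iris binds and δ* = 8/9.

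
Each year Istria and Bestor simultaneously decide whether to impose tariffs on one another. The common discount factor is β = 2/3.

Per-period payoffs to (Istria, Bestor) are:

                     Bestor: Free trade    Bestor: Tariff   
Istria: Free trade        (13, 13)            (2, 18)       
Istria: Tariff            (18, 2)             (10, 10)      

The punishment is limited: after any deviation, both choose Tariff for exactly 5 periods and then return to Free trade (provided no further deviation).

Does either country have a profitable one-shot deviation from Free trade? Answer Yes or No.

No

A one-shot deviation gives 18 now, then 10 for 5 periods, then back to 13.
Gain from deviating: (18−13) today; loss: (13−10) in each of the next 5 periods.
No-deviation condition: (13−10)(β+…+β^5) ≥ 18−13, i.e. β+…+β^5 ≥ 5/3.
At β = 2/3: β+…+β^5 = 1.7366 ≥ 1.6667.
So cooperation is sustainable.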